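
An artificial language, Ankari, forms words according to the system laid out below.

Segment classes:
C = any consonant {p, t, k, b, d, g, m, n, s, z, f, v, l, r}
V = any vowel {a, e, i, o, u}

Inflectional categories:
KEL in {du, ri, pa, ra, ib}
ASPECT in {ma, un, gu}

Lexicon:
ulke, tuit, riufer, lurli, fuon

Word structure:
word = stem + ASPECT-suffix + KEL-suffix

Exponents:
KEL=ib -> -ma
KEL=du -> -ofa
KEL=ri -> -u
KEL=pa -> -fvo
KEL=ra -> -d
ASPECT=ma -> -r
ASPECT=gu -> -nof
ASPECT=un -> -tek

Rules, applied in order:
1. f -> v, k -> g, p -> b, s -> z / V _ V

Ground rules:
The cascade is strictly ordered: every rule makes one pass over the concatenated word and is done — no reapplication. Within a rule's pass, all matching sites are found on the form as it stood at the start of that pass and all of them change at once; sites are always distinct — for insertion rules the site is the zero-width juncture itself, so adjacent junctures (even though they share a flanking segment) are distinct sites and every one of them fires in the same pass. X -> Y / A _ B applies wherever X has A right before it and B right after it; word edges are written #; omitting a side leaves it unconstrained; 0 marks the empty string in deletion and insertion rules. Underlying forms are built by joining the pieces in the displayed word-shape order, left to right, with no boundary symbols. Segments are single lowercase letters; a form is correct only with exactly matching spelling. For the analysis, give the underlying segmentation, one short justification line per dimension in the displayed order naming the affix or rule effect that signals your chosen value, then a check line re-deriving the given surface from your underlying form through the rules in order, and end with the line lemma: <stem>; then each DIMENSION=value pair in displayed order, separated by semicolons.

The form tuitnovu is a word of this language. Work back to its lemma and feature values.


underlying: tuit-nof-u
KEL=ri - signalled by the affix -u
ASPECT=gu - signalled by the affix -nof
check: tuitnofu -> tuitnovu
lemma: tuit; KEL=ri; ASPECT=gu


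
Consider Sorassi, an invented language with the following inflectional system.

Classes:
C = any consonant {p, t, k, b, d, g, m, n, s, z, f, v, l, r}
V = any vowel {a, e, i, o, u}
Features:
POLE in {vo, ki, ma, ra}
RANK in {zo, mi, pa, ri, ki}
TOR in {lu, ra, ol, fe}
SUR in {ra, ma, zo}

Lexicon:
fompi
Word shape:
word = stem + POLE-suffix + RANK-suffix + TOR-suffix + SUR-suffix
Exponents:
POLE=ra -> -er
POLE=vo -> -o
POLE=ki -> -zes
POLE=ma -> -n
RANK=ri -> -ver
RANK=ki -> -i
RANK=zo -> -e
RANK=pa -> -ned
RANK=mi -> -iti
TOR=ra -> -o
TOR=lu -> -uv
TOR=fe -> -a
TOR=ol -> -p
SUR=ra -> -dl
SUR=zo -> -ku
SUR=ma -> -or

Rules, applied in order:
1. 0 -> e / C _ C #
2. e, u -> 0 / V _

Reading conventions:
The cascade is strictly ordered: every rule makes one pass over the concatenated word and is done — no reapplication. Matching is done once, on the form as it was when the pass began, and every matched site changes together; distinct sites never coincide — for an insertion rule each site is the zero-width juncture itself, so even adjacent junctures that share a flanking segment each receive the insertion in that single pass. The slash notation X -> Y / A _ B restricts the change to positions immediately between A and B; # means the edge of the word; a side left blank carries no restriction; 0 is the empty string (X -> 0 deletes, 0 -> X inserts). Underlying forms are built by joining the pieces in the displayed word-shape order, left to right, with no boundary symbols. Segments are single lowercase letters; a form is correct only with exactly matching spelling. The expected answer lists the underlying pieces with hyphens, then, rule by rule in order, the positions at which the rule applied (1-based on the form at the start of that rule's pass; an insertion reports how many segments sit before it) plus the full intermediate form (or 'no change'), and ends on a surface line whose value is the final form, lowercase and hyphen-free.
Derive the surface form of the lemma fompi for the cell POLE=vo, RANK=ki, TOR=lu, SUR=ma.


underlying: fompi-o-i-uv-or
1. 0 -> e / C _ C #: no change
2. e, u -> 0 / V _: fires at position(s) 8: fompioivor
surface: fompioivor


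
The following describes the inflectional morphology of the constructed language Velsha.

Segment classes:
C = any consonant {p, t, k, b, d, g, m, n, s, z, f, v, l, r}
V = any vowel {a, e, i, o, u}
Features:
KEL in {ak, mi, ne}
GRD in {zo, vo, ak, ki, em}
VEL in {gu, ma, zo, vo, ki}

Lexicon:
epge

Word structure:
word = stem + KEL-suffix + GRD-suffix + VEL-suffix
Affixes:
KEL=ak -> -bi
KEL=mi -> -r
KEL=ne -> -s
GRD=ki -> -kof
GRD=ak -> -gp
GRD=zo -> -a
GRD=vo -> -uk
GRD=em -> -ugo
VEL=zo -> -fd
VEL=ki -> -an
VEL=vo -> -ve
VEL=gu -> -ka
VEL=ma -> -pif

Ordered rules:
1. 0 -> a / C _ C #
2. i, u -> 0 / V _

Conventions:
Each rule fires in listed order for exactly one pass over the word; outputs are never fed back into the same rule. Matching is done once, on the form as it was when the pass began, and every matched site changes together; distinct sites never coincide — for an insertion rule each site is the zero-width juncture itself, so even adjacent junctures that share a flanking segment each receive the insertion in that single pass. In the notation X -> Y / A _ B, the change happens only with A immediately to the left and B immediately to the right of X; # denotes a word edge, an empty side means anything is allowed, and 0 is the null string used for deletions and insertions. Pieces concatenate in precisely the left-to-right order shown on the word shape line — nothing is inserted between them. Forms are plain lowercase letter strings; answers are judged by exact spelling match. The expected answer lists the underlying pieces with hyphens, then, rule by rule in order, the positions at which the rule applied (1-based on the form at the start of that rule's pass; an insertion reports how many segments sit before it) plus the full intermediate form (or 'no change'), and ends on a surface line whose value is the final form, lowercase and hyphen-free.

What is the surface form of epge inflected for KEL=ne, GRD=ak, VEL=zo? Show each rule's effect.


underlying: epge-s-gp-fd
1. 0 -> a / C _ C #: inserts after position(s) 8: epgesgpfad
2. i, u -> 0 / V _: no change
surface: epgesgpfad


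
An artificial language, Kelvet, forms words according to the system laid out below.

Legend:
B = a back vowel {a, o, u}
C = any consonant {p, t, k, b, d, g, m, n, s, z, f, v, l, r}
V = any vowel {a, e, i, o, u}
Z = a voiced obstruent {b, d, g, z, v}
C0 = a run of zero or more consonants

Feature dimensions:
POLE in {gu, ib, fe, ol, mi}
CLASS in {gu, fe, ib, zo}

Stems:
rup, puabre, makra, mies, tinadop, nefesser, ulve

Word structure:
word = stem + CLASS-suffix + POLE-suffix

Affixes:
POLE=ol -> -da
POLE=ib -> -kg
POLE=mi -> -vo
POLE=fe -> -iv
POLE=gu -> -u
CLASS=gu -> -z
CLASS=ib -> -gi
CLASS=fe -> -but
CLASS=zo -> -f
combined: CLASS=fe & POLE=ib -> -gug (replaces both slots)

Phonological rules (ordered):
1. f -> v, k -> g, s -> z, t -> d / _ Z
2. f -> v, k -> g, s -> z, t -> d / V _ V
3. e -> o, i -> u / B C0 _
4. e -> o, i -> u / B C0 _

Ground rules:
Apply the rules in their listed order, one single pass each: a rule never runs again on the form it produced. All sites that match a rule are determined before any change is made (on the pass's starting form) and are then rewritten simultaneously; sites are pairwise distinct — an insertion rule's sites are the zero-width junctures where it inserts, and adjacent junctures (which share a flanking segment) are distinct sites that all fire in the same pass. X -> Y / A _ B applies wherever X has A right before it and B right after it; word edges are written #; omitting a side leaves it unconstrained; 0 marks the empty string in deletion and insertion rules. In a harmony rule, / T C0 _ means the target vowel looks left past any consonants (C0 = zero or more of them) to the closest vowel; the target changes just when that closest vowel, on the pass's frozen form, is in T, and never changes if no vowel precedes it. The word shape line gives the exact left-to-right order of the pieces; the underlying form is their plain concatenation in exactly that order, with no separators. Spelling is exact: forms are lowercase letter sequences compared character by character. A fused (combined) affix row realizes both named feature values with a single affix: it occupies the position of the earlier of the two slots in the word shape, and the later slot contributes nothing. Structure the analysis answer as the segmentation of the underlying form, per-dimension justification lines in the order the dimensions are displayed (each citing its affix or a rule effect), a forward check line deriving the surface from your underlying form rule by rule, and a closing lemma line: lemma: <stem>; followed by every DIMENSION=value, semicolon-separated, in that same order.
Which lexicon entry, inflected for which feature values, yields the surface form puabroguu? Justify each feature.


underlying: puabre-gi-u
POLE=gu - signalled by the affix -u
CLASS=ib - signalled by the affix -gi
check: puabregiu -> puabregiu -> puabregiu -> puabrogiu -> puabroguu
lemma: puabre; POLE=gu; CLASS=ib


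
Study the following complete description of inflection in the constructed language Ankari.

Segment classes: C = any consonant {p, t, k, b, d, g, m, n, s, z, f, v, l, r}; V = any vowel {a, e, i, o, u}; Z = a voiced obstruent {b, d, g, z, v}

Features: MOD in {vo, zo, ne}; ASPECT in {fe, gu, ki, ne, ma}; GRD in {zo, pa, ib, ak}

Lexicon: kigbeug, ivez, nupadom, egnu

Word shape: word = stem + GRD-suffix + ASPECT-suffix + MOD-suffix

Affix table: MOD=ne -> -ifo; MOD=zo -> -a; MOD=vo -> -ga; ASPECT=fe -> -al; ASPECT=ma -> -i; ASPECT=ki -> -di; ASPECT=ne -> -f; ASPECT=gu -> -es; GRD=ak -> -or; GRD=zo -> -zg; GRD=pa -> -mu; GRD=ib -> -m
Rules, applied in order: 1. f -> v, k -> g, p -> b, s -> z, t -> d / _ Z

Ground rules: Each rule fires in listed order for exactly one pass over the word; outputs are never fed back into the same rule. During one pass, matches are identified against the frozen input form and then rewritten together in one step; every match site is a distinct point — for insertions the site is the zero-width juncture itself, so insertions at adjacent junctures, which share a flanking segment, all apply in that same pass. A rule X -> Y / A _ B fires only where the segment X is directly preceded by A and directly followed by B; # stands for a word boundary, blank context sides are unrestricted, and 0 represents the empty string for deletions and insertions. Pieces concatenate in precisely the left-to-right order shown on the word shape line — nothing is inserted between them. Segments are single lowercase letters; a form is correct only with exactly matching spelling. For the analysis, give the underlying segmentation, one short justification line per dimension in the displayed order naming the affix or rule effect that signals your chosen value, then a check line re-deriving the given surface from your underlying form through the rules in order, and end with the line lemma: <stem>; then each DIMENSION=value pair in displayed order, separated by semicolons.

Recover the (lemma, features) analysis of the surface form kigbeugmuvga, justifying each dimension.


underlying: kigbeug-mu-f-ga
MOD=vo - signalled by the affix -ga
ASPECT=ne - signalled by the affix -f
GRD=pa - signalled by the affix -mu
check: kigbeugmufga -> kigbeugmuvga
lemma: kigbeug; MOD=vo; ASPECT=ne; GRD=pa


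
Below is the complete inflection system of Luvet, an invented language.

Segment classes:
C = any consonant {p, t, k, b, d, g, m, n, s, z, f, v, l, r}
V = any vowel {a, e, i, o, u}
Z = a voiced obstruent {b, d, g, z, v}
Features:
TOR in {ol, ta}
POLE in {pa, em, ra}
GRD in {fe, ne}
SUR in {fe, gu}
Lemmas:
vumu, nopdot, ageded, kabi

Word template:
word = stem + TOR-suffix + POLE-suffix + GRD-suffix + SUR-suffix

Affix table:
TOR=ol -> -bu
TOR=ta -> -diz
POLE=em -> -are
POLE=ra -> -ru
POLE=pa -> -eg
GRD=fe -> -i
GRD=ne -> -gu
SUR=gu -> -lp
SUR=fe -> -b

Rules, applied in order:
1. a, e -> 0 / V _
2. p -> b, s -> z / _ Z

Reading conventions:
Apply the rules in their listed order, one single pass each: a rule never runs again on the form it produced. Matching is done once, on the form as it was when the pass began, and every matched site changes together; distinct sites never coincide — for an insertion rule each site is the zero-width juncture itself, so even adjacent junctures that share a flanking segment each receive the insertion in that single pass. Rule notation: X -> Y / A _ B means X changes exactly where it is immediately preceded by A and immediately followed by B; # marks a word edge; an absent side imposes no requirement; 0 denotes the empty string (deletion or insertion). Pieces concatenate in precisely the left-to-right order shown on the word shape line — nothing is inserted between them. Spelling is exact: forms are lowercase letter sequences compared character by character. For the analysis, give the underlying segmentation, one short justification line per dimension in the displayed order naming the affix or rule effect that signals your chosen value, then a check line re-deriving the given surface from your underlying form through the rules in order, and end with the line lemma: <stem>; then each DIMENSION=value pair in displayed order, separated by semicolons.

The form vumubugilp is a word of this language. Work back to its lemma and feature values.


underlying: vumu-bu-eg-i-lp
TOR=ol - signalled by the affix -bu
POLE=pa - signalled by the affix -eg
GRD=fe - signalled by the affix -i
SUR=gu - signalled by the affix -lp
check: vumubuegilp -> vumubugilp -> vumubugilp
lemma: vumu; TOR=ol; POLE=pa; GRD=fe; SUR=gu


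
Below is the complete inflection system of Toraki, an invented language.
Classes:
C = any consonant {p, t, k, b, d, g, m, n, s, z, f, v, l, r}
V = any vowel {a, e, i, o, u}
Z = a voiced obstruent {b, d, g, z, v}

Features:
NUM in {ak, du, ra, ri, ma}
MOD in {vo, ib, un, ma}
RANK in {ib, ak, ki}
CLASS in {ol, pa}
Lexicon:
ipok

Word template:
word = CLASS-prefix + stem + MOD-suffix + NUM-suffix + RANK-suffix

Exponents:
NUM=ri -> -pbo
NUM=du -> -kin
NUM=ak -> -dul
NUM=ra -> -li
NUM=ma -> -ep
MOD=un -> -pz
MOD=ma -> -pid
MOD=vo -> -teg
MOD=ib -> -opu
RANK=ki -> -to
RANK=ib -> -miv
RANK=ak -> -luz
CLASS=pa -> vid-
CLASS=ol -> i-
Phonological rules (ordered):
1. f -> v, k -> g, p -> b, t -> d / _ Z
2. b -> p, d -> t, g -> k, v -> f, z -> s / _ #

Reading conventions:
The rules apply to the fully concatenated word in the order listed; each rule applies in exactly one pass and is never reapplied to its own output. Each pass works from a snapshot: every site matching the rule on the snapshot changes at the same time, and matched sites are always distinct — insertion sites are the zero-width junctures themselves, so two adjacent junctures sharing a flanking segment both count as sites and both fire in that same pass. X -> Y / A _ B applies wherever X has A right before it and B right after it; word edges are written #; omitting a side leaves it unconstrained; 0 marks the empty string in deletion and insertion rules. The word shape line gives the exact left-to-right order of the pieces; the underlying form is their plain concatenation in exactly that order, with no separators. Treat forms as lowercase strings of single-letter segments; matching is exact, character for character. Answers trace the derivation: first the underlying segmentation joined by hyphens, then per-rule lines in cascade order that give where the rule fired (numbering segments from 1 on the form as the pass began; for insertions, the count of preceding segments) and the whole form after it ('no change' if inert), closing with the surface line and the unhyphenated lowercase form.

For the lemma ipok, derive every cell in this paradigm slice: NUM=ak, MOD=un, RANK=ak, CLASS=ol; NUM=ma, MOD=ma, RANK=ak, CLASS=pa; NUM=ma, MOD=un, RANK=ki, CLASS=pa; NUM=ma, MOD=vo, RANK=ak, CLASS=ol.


cell NUM=ak, MOD=un, RANK=ak, CLASS=ol:
underlying: i-ipok-pz-dul-luz
1. f -> v, k -> g, p -> b, t -> d / _ Z: fires at position(s) 6: iipokbzdulluz
2. b -> p, d -> t, g -> k, v -> f, z -> s / _ #: fires at position(s) 13: iipokbzdullus
surface: iipokbzdullus

cell NUM=ma, MOD=ma, RANK=ak, CLASS=pa:
underlying: vid-ipok-pid-ep-luz
1. f -> v, k -> g, p -> b, t -> d / _ Z: no change
2. b -> p, d -> t, g -> k, v -> f, z -> s / _ #: fires at position(s) 15: vidipokpideplus
surface: vidipokpideplus

cell NUM=ma, MOD=un, RANK=ki, CLASS=pa:
underlying: vid-ipok-pz-ep-to
1. f -> v, k -> g, p -> b, t -> d / _ Z: fires at position(s) 8: vidipokbzepto
2. b -> p, d -> t, g -> k, v -> f, z -> s / _ #: no change
surface: vidipokbzepto

cell NUM=ma, MOD=vo, RANK=ak, CLASS=ol:
underlying: i-ipok-teg-ep-luz
1. f -> v, k -> g, p -> b, t -> d / _ Z: no change
2. b -> p, d -> t, g -> k, v -> f, z -> s / _ #: fires at position(s) 13: iipoktegeplus
surface: iipoktegeplus


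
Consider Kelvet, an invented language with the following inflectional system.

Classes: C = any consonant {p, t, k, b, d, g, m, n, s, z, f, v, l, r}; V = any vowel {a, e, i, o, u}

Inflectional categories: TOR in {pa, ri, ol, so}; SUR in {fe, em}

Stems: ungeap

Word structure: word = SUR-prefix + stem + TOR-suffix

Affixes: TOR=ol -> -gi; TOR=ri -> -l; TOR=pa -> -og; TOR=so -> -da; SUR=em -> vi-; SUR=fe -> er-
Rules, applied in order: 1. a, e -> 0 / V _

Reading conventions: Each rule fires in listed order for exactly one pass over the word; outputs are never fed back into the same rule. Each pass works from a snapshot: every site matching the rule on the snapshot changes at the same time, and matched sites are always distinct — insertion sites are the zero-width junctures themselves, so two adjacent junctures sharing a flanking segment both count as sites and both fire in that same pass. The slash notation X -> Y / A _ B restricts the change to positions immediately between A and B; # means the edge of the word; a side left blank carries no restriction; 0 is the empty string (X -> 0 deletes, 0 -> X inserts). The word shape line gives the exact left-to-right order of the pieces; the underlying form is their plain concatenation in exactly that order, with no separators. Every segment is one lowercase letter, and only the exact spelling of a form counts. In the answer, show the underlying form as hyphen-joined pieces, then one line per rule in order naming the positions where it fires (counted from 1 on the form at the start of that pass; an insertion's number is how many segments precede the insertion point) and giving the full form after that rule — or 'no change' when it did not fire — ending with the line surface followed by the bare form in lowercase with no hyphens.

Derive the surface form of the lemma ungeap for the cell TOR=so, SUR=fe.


underlying: er-ungeap-da
1. a, e -> 0 / V _: fires at position(s) 7: erungepda
surface: erungepda


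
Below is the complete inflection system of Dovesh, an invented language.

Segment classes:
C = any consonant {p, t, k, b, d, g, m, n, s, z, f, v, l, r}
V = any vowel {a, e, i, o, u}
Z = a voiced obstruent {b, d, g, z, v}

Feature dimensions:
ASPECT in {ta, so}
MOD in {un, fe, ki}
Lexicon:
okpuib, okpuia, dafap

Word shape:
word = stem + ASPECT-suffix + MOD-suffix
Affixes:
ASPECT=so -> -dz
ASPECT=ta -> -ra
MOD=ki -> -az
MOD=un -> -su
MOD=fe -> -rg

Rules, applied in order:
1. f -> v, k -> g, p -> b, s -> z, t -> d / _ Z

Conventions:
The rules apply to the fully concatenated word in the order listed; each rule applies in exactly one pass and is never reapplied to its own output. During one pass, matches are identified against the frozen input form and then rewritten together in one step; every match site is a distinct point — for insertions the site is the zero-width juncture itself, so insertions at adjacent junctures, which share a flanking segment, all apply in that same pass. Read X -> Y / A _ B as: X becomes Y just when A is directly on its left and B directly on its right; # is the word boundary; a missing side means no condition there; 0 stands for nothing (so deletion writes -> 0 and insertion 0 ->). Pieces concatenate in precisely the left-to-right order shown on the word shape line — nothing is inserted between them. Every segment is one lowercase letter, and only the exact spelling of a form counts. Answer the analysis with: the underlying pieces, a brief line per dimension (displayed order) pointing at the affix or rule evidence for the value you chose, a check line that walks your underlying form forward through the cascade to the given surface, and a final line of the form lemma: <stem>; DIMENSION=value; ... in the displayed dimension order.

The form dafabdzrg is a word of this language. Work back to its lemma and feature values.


underlying: dafap-dz-rg
ASPECT=so - signalled by the affix -dz
MOD=fe - signalled by the affix -rg
check: dafapdzrg -> dafabdzrg
lemma: dafap; ASPECT=so; MOD=fe


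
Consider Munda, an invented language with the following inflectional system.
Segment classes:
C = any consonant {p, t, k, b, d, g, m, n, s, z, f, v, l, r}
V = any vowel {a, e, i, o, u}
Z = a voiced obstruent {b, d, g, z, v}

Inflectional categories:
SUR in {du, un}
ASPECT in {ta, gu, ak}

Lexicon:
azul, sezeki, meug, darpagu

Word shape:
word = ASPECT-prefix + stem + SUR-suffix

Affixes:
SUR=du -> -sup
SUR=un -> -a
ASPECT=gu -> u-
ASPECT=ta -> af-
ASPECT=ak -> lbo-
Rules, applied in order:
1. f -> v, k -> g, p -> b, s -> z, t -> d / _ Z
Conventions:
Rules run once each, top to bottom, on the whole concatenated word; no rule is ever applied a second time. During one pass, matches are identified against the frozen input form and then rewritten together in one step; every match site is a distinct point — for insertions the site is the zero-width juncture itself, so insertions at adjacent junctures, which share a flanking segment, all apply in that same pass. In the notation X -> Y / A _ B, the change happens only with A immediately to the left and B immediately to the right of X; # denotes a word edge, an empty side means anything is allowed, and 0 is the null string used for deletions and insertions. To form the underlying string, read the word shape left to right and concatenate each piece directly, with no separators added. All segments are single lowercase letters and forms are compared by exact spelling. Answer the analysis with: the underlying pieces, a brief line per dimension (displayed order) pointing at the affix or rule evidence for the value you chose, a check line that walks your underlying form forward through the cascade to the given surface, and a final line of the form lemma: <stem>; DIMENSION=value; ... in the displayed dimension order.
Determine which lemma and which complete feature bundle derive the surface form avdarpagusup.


underlying: af-darpagu-sup
SUR=du - signalled by the affix -sup
ASPECT=ta - signalled by the affix af-
check: afdarpagusup -> avdarpagusup
lemma: darpagu; SUR=du; ASPECT=ta


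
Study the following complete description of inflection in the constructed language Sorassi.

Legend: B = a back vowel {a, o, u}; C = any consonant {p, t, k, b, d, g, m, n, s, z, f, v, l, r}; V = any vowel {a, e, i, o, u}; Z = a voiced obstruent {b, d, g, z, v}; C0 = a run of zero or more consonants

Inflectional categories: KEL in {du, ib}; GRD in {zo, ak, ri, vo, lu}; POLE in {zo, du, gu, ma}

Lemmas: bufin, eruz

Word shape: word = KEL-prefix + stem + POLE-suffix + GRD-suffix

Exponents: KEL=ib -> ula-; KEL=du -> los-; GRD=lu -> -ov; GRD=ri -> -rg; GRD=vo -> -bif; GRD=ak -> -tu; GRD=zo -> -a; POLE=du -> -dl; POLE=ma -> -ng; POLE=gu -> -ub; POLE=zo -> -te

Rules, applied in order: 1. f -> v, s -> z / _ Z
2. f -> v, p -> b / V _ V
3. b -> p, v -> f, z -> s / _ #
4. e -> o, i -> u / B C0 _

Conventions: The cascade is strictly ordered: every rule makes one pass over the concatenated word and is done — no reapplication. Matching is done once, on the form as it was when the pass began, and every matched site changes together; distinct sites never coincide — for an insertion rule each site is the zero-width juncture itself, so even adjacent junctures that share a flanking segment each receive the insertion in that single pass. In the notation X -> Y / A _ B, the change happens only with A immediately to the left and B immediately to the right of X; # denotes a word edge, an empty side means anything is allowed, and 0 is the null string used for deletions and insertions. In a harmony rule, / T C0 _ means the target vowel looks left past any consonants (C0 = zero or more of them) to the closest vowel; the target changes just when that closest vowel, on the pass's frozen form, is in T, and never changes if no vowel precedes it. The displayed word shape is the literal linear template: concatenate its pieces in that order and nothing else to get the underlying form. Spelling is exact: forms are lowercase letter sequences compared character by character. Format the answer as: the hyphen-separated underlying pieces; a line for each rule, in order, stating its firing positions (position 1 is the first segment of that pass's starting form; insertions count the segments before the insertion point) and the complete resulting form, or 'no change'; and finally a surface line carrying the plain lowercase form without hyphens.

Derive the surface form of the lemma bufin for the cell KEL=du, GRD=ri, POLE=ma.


underlying: los-bufin-ng-rg
1. f -> v, s -> z / _ Z: fires at position(s) 3: lozbufinngrg
2. f -> v, p -> b / V _ V: fires at position(s) 6: lozbuvinngrg
3. b -> p, v -> f, z -> s / _ #: no change
4. e -> o, i -> u / B C0 _: fires at position(s) 7: lozbuvunngrg
surface: lozbuvunngrg


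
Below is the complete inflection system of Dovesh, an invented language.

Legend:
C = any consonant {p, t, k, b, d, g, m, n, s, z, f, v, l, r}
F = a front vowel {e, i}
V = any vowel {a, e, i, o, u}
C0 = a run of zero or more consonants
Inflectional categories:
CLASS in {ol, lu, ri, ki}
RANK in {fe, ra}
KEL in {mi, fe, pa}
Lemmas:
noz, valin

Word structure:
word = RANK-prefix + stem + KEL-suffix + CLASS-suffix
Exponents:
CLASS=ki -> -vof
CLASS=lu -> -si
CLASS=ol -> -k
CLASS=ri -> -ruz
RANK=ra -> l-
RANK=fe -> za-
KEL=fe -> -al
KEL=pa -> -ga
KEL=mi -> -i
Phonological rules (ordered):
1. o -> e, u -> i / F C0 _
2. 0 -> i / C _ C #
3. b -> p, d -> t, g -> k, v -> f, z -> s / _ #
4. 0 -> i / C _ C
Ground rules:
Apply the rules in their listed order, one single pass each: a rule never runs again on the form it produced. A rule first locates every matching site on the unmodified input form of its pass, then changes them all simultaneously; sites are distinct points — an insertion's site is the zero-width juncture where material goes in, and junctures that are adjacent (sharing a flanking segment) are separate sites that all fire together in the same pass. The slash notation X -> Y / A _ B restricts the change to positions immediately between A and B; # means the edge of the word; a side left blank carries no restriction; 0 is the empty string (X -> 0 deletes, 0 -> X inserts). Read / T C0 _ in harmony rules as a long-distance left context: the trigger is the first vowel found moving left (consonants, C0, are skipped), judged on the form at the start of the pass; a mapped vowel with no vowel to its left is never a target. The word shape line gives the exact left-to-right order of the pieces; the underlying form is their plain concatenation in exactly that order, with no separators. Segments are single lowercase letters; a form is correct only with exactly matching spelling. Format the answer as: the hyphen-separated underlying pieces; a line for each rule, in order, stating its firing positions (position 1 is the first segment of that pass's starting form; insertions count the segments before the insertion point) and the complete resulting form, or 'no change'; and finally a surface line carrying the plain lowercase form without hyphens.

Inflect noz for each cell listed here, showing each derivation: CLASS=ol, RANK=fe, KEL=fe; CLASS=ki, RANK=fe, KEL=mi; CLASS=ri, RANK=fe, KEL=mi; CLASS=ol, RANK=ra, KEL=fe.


cell CLASS=ol, RANK=fe, KEL=fe:
underlying: za-noz-al-k
1. o -> e, u -> i / F C0 _: no change
2. 0 -> i / C _ C #: inserts after position(s) 7: zanozalik
3. b -> p, d -> t, g -> k, v -> f, z -> s / _ #: no change
4. 0 -> i / C _ C: no change
surface: zanozalik

cell CLASS=ki, RANK=fe, KEL=mi:
underlying: za-noz-i-vof
1. o -> e, u -> i / F C0 _: fires at position(s) 8: zanozivef
2. 0 -> i / C _ C #: no change
3. b -> p, d -> t, g -> k, v -> f, z -> s / _ #: no change
4. 0 -> i / C _ C: no change
surface: zanozivef

cell CLASS=ri, RANK=fe, KEL=mi:
underlying: za-noz-i-ruz
1. o -> e, u -> i / F C0 _: fires at position(s) 8: zanoziriz
2. 0 -> i / C _ C #: no change
3. b -> p, d -> t, g -> k, v -> f, z -> s / _ #: fires at position(s) 9: zanoziris
4. 0 -> i / C _ C: no change
surface: zanoziris

cell CLASS=ol, RANK=ra, KEL=fe:
underlying: l-noz-al-k
1. o -> e, u -> i / F C0 _: no change
2. 0 -> i / C _ C #: inserts after position(s) 6: lnozalik
3. b -> p, d -> t, g -> k, v -> f, z -> s / _ #: no change
4. 0 -> i / C _ C: inserts after position(s) 1: linozalik
surface: linozalik


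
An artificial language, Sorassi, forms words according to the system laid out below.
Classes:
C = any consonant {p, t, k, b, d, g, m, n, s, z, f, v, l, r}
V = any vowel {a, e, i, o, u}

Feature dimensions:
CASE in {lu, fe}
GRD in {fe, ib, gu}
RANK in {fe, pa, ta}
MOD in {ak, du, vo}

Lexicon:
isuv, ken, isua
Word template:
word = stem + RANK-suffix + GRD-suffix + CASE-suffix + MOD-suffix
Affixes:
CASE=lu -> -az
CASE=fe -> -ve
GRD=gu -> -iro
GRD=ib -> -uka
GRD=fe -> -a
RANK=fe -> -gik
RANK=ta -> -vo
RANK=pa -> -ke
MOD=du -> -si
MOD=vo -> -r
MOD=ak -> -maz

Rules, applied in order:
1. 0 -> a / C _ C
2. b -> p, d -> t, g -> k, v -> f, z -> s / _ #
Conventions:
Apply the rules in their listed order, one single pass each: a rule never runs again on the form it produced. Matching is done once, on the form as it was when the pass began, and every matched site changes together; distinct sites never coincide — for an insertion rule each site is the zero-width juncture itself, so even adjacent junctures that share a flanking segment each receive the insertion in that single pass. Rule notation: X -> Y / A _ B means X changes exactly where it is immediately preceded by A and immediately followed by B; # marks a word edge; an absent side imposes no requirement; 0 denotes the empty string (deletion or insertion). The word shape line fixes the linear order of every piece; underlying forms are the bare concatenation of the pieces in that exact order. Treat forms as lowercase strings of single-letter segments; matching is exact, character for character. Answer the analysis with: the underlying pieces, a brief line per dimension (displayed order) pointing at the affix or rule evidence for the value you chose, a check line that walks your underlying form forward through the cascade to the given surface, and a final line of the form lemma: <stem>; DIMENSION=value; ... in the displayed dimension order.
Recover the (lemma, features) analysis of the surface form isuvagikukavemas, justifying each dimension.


underlying: isuv-gik-uka-ve-maz
CASE=fe - signalled by the affix -ve
GRD=ib - signalled by the affix -uka
RANK=fe - signalled by the affix -gik
MOD=ak - signalled by the affix -maz
check: isuvgikukavemaz -> isuvagikukavemaz -> isuvagikukavemas
lemma: isuv; CASE=fe; GRD=ib; RANK=fe; MOD=ak


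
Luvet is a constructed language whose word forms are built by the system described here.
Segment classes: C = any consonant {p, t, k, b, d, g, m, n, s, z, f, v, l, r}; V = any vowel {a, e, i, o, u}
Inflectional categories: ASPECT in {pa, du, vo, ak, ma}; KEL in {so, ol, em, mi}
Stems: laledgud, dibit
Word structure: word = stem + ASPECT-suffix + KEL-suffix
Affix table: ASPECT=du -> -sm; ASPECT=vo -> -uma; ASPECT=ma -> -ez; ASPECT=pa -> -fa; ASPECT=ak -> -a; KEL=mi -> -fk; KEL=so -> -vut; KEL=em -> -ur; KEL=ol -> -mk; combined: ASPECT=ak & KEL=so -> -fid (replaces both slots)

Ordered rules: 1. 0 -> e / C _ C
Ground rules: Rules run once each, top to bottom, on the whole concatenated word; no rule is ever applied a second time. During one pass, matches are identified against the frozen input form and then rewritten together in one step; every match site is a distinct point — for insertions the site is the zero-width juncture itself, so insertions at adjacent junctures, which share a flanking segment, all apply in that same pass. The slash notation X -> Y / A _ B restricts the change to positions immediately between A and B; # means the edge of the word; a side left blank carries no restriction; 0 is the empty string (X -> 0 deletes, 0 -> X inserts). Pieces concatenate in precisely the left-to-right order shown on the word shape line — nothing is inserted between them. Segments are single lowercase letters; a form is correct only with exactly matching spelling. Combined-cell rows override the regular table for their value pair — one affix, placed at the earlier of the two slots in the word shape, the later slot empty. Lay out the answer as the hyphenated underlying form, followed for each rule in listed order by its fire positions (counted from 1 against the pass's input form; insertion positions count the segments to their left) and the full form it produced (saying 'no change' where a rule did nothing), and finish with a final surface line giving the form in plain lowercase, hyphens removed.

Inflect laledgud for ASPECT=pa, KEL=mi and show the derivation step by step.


underlying: laledgud-fa-fk
1. 0 -> e / C _ C: inserts after position(s) 5, 8, 11: laledegudefafek
surface: laledegudefafek


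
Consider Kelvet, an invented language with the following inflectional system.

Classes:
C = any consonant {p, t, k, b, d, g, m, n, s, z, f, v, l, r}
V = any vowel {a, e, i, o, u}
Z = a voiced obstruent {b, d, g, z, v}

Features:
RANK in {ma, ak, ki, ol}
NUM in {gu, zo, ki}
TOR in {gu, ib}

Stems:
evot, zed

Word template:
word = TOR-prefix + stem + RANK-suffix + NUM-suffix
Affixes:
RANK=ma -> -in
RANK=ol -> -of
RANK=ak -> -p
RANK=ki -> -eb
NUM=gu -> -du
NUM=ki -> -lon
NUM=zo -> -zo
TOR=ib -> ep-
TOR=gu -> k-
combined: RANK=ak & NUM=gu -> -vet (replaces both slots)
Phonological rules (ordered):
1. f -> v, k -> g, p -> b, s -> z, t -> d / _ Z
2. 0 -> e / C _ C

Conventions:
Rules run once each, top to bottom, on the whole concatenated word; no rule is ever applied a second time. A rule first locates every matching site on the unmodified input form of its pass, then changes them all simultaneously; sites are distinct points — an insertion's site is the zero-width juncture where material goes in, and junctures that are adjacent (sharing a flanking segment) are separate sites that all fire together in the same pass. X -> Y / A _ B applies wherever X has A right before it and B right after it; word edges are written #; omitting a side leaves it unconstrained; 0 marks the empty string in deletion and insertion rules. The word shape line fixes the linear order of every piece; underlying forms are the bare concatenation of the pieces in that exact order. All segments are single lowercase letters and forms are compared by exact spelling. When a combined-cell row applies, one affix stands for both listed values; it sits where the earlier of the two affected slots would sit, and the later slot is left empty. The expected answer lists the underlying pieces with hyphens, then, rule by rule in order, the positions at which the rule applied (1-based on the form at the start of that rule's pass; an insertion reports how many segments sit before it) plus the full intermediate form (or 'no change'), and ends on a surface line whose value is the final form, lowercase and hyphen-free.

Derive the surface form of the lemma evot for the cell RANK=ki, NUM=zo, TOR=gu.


underlying: k-evot-eb-zo
1. f -> v, k -> g, p -> b, s -> z, t -> d / _ Z: no change
2. 0 -> e / C _ C: inserts after position(s) 7: kevotebezo
surface: kevotebezo


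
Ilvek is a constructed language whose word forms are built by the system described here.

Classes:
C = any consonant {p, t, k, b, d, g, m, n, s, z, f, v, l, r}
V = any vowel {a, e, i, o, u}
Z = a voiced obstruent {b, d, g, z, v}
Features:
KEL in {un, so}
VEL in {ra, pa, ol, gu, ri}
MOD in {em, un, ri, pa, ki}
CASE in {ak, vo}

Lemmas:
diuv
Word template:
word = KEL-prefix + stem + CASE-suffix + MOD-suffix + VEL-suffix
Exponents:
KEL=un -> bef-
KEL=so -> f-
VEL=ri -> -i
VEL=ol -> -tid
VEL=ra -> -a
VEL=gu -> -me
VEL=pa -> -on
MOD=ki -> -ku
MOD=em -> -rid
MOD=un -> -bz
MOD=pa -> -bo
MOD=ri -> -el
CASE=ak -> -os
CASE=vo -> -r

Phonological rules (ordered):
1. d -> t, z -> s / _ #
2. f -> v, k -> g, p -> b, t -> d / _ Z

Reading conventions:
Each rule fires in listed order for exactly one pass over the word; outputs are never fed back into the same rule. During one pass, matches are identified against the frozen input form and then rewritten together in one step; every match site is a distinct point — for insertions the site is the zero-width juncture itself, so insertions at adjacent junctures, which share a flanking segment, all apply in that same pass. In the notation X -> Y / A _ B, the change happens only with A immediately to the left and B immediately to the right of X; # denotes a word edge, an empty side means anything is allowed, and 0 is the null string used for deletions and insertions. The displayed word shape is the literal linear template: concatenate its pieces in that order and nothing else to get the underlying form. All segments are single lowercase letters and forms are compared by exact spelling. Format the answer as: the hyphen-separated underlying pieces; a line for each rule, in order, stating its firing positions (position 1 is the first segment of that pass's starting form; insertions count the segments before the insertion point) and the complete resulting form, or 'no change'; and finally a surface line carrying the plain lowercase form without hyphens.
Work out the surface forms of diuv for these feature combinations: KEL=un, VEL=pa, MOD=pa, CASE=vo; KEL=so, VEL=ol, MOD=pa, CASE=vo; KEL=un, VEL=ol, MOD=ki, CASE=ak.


cell KEL=un, VEL=pa, MOD=pa, CASE=vo:
underlying: bef-diuv-r-bo-on
1. d -> t, z -> s / _ #: no change
2. f -> v, k -> g, p -> b, t -> d / _ Z: fires at position(s) 3: bevdiuvrboon
surface: bevdiuvrboon

cell KEL=so, VEL=ol, MOD=pa, CASE=vo:
underlying: f-diuv-r-bo-tid
1. d -> t, z -> s / _ #: fires at position(s) 11: fdiuvrbotit
2. f -> v, k -> g, p -> b, t -> d / _ Z: fires at position(s) 1: vdiuvrbotit
surface: vdiuvrbotit

cell KEL=un, VEL=ol, MOD=ki, CASE=ak:
underlying: bef-diuv-os-ku-tid
1. d -> t, z -> s / _ #: fires at position(s) 14: befdiuvoskutit
2. f -> v, k -> g, p -> b, t -> d / _ Z: fires at position(s) 3: bevdiuvoskutit
surface: bevdiuvoskutit


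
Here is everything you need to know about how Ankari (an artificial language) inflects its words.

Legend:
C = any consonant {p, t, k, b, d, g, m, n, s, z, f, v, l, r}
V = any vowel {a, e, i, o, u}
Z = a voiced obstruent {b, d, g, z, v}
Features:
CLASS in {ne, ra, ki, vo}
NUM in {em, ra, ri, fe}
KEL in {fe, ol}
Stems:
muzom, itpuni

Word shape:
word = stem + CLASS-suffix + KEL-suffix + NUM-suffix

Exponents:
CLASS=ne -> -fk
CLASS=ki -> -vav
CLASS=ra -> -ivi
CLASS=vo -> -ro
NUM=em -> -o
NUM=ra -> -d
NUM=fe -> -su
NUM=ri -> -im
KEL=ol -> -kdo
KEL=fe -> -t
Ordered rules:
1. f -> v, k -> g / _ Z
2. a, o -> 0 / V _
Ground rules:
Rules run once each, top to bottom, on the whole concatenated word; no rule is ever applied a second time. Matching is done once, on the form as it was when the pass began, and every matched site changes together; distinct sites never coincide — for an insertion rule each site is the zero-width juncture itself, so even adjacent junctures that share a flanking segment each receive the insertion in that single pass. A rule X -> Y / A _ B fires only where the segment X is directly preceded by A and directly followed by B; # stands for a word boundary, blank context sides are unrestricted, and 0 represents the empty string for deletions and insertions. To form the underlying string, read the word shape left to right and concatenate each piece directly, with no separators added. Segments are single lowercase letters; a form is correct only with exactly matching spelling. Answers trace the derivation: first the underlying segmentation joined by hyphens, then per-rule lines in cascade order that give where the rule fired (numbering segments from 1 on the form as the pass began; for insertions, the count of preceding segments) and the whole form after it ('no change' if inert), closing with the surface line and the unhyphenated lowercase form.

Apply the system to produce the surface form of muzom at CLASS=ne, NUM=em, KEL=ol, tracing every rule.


underlying: muzom-fk-kdo-o
1. f -> v, k -> g / _ Z: fires at position(s) 8: muzomfkgdoo
2. a, o -> 0 / V _: fires at position(s) 11: muzomfkgdo
surface: muzomfkgdo
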